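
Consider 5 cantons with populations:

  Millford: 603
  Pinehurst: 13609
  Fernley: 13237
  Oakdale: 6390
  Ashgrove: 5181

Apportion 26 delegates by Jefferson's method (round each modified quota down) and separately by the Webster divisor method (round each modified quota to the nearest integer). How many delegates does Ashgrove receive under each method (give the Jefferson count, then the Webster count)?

Jefferson: Millford 0, Pinehurst 10, Fernley 9, Oakdale 4, Ashgrove 3.
Webster: Millford 0, Pinehurst 9, Fernley 9, Oakdale 4, Ashgrove 4.
Ashgrove gets 3 under Jefferson and 4 under Webster.

3 and 4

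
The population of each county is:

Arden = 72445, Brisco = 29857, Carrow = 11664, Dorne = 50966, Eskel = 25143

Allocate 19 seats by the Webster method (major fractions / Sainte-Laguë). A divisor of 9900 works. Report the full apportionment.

With modified divisor 9900: modified quotas Arden 7.318, Brisco 3.016, Carrow 1.178, Dorne 5.148, Eskel 2.540.
Rounding to the nearest integer: Arden 7, Brisco 3, Carrow 1, Dorne 5, Eskel 3 (total 19).

Arden: 7, Brisco: 3, Carrow: 1, Dorne: 5, Eskel: 3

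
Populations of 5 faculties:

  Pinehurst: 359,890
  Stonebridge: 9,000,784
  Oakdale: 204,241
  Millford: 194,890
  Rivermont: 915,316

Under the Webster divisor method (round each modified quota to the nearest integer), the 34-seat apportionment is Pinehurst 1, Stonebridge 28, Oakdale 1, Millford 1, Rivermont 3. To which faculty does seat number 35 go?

Priority for the next seat is population ÷ (current seats + 0.5).
Priorities: Pinehurst 239926.667, Stonebridge 315816.982, Oakdale 136160.667, Millford 129926.667, Rivermont 261518.857.
Highest priority: Stonebridge.

Stonebridge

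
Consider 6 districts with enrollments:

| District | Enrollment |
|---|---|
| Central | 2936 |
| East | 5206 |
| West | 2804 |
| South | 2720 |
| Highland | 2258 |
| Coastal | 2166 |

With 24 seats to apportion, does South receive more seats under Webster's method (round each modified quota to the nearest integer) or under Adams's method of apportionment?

Adams

Webster: Central 4, East 7, West 4, South 3, Highland 3, Coastal 3.
Adams: Central 4, East 6, West 4, South 4, Highland 3, Coastal 3.
South gets 3 under Webster and 4 under Adams.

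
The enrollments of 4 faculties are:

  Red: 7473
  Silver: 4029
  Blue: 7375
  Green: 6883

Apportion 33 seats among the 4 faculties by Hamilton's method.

Standard divisor: 25760 ÷ 33 ≈ 780.606.
Standard quotas: Red 9.5733, Silver 5.1614, Blue 9.4478, Green 8.8175.
Lower quotas: Red 9, Silver 5, Blue 9, Green 8 (sum 31, leaving 2 seats).
Remainders in descending order: Green 0.8175, Red 0.5733, Blue 0.4478, Silver 0.1614.
The surplus seats go to Green, Red.

Red: 10, Silver: 5, Blue: 9, Green: 9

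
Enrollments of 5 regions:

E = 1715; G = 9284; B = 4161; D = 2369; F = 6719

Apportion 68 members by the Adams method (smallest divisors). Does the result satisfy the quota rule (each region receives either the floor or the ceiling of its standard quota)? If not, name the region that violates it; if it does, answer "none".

G

Standard quotas: E 4.809, G 26.036, B 11.669, D 6.644, F 18.842.
Adams allocation: E 5, G 25, B 12, D 7, F 19.
G has quota 26.036 (lower 26, upper 27) but receives 25 — outside the quota interval.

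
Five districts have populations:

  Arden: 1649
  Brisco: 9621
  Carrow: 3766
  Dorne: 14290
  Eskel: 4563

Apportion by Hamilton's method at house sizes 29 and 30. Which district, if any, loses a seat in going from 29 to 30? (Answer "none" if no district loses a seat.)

Arden

At 29 seats: Arden 2, Brisco 8, Carrow 3, Dorne 12, Eskel 4.
At 30 seats: Arden 1, Brisco 9, Carrow 3, Dorne 13, Eskel 4.
Arden drops from 2 to 1.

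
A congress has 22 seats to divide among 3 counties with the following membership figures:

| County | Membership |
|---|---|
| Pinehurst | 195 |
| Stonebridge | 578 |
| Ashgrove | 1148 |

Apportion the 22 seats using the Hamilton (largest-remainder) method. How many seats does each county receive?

The standard divisor is 1921/22 ≈ 87.318.
Standard quotas: Pinehurst 2.233, Stonebridge 6.619, Ashgrove 13.147.
Lower quotas: Pinehurst 2, Stonebridge 6, Ashgrove 13 (sum 21, leaving 1 seat).
Remainders in descending order: Stonebridge 0.619, Pinehurst 0.233, Ashgrove 0.147.
The surplus seat goes to Stonebridge.

Pinehurst 2, Stonebridge 7, Ashgrove 13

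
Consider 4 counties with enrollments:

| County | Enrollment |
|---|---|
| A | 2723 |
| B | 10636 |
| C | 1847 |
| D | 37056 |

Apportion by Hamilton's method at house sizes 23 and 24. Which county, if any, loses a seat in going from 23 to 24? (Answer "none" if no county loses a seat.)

none

At 23 seats: A 1, B 5, C 1, D 16.
At 24 seats: A 1, B 5, C 1, D 17.
No county's allocation decreased.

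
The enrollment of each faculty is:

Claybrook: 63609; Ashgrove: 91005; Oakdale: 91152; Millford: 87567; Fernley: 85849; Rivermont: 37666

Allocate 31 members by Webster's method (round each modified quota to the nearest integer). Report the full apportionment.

Standard divisor 456848/31 ≈ 14737.032; standard quotas: Claybrook 4.316, Ashgrove 6.175, Oakdale 6.185, Millford 5.942, Fernley 5.825, Rivermont 2.556.
Rounding to the nearest integer gives Claybrook 4, Ashgrove 6, Oakdale 6, Millford 6, Fernley 6, Rivermont 3 — total 31, matching the house size, so no adjustment is needed.

Claybrook=4, Ashgrove=6, Oakdale=6, Millford=6, Fernley=6, Rivermont=3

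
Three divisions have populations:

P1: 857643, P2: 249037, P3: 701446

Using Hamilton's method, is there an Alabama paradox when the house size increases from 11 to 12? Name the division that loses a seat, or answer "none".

P2

At 11 seats: P1 5, P2 2, P3 4.
At 12 seats: P1 6, P2 1, P3 5.
P2 drops from 2 to 1.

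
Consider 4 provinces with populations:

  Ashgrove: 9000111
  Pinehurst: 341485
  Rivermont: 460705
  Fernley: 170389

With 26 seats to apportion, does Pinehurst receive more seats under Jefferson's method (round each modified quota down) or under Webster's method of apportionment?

Webster

Jefferson: Ashgrove 25, Pinehurst 0, Rivermont 1, Fernley 0.
Webster: Ashgrove 24, Pinehurst 1, Rivermont 1, Fernley 0.
Pinehurst gets 0 under Jefferson and 1 under Webster.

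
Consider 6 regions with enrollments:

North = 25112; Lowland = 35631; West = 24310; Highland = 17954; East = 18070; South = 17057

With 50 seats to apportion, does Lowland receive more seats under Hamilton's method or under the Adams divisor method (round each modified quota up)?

Hamilton

Hamilton: North 9, Lowland 13, West 9, Highland 6, East 7, South 6.
Adams: North 9, Lowland 12, West 9, Highland 7, East 7, South 6.
Lowland gets 13 under Hamilton and 12 under Adams.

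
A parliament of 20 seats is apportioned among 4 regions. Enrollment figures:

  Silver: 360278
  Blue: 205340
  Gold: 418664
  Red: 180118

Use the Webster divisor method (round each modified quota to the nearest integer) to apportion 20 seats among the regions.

Silver: 6, Blue: 4, Gold: 7, Red: 3

Standard divisor 1164400/20 ≈ 58220; standard quotas: Silver 6.188, Blue 3.527, Gold 7.191, Red 3.094.
Rounding to the nearest integer gives Silver 6, Blue 4, Gold 7, Red 3 — total 20, matching the house size, so no adjustment is needed.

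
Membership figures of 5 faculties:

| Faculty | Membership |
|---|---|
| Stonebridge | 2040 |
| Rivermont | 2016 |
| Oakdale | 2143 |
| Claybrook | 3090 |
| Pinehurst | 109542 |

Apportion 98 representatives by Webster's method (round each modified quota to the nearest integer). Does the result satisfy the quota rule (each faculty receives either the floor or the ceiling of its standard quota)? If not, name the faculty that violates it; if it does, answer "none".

Standard quotas: Stonebridge 1.682, Rivermont 1.663, Oakdale 1.767, Claybrook 2.548, Pinehurst 90.339.
Webster allocation: Stonebridge 2, Rivermont 2, Oakdale 2, Claybrook 3, Pinehurst 89.
Pinehurst has quota 90.339 (lower 90, upper 91) but receives 89 — outside the quota interval.

Pinehurst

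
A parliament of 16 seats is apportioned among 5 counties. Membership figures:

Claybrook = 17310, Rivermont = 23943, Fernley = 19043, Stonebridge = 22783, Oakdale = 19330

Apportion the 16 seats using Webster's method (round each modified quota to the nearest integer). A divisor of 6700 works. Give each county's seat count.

With modified divisor 6700: modified quotas Claybrook 2.584, Rivermont 3.574, Fernley 2.842, Stonebridge 3.400, Oakdale 2.885.
Rounding to the nearest integer: Claybrook 3, Rivermont 4, Fernley 3, Stonebridge 3, Oakdale 3 (total 16).

Claybrook=3, Rivermont=4, Fernley=3, Stonebridge=3, Oakdale=3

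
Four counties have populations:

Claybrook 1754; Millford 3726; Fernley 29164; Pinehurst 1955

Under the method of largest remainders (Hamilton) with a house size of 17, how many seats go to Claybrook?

Standard divisor: 36599 ÷ 17 ≈ 2152.882.
Standard quotas: Claybrook 0.8147, Millford 1.7307, Fernley 13.5465, Pinehurst 0.9081.
Lower quotas: Claybrook 0, Millford 1, Fernley 13, Pinehurst 0 (sum 14, leaving 3 seats).
Remainders in descending order: Pinehurst 0.9081, Claybrook 0.8147, Millford 0.7307, Fernley 0.5465.
Largest remainders: Pinehurst, Claybrook, Millford receive the extra seats.
Claybrook receives 1.

1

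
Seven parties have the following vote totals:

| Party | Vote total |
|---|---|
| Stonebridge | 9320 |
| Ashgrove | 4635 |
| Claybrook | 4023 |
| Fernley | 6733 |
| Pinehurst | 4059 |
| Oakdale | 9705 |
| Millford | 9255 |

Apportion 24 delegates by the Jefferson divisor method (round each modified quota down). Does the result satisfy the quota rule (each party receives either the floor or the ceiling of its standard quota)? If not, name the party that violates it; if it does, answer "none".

Standard quotas: Stonebridge 4.686, Ashgrove 2.331, Claybrook 2.023, Fernley 3.386, Pinehurst 2.041, Oakdale 4.880, Millford 4.654.
Jefferson allocation: Stonebridge 5, Ashgrove 2, Claybrook 2, Fernley 3, Pinehurst 2, Oakdale 5, Millford 5.
Every allocation lies between the lower and upper quota.

none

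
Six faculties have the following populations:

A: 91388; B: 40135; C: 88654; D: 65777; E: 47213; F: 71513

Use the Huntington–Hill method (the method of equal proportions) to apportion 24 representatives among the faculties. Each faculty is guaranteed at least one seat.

With divisor 16535: modified quotas A 5.527, B 2.427, C 5.362, D 3.978, E 2.855, F 4.325.
Geometric-mean thresholds: A √(5·6)=5.477, B √(2·3)=2.449, C √(5·6)=5.477, D √(3·4)=3.464, E √(2·3)=2.449, F √(4·5)=4.472.
Each quota rounded against its threshold gives A 6, B 2, C 5, D 4, E 3, F 4 (total 24).

A: 6, B: 2, C: 5, D: 4, E: 3, F: 4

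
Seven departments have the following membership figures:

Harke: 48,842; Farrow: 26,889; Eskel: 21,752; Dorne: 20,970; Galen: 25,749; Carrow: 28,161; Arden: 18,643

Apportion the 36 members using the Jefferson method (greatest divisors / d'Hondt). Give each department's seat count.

Harke 10; Farrow 5; Eskel 4; Dorne 4; Galen 5; Carrow 5; Arden 3

Standard divisor 191006/36 ≈ 5305.722; standard quotas: Harke 9.206, Farrow 5.068, Eskel 4.100, Dorne 3.952, Galen 4.853, Carrow 5.308, Arden 3.514.
Rounding down gives 9, 5, 4, 3, 4, 5, 3 = 33 seats, so the divisor must be adjusted.
With modified divisor 4800: modified quotas Harke 10.175, Farrow 5.602, Eskel 4.532, Dorne 4.369, Galen 5.364, Carrow 5.867, Arden 3.884.
Rounding down: Harke 10, Farrow 5, Eskel 4, Dorne 4, Galen 5, Carrow 5, Arden 3 (total 36).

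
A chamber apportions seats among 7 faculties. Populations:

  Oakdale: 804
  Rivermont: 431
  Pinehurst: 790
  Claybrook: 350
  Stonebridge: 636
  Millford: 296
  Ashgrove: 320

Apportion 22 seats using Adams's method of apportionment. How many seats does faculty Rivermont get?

Standard divisor 3627/22 ≈ 164.864; standard quotas: Oakdale 4.877, Rivermont 2.614, Pinehurst 4.792, Claybrook 2.123, Stonebridge 3.858, Millford 1.795, Ashgrove 1.941.
Rounding up gives 5, 3, 5, 3, 4, 2, 2 = 24 seats, so the divisor must be adjusted.
With modified divisor 199: modified quotas Oakdale 4.040, Rivermont 2.166, Pinehurst 3.970, Claybrook 1.759, Stonebridge 3.196, Millford 1.487, Ashgrove 1.608.
Rounding up: Oakdale 5, Rivermont 3, Pinehurst 4, Claybrook 2, Stonebridge 4, Millford 2, Ashgrove 2 (total 22).
Rivermont receives 3.

3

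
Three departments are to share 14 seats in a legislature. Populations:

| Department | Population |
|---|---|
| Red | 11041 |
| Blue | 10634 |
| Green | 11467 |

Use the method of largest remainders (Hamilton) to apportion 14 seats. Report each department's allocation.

Standard divisor: 33142 ÷ 14 ≈ 2367.286.
Standard quotas: Red 4.6640, Blue 4.4921, Green 4.8439.
Lower quotas: Red 4, Blue 4, Green 4 (sum 12, leaving 2 seats).
Remainders in descending order: Green 0.8439, Red 0.6640, Blue 0.4921.
The surplus seats go to Green, Red.

Red 5, Blue 4, Green 5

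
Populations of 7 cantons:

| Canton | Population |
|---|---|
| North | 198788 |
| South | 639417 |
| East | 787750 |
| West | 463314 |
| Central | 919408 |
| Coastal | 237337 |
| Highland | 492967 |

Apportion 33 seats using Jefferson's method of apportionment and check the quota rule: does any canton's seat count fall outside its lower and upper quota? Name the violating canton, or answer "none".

Standard quotas: North 1.754, South 5.643, East 6.953, West 4.089, Central 8.115, Coastal 2.095, Highland 4.351.
Jefferson allocation: North 1, South 6, East 7, West 4, Central 9, Coastal 2, Highland 4.
Every allocation lies between the lower and upper quota.

none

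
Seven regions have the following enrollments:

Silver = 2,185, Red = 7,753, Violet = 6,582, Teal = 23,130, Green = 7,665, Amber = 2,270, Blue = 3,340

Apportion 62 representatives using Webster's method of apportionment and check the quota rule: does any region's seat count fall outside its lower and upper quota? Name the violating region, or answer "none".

Standard quotas: Silver 2.560, Red 9.082, Violet 7.711, Teal 27.096, Green 8.979, Amber 2.659, Blue 3.913.
Webster allocation: Silver 3, Red 9, Violet 8, Teal 26, Green 9, Amber 3, Blue 4.
Teal has quota 27.096 (lower 27, upper 28) but receives 26 — outside the quota interval.

Teal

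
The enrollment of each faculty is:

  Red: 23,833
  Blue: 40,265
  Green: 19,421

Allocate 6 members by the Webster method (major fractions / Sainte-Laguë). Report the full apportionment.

Standard divisor 83519/6 ≈ 13919.833; standard quotas: Red 1.712, Blue 2.893, Green 1.395.
Rounding to the nearest integer gives Red 2, Blue 3, Green 1 — total 6, matching the house size, so no adjustment is needed.

Red: 2, Blue: 3, Green: 1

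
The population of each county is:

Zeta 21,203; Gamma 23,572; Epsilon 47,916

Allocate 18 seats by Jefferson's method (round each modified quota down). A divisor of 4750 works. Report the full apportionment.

With modified divisor 4750: modified quotas Zeta 4.464, Gamma 4.963, Epsilon 10.088.
Rounding down: Zeta 4, Gamma 4, Epsilon 10 (total 18).

Zeta 4, Gamma 4, Epsilon 10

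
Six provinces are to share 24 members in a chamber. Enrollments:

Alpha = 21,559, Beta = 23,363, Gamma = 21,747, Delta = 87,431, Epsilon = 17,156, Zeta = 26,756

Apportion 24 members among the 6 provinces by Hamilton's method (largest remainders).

Alpha=3, Beta=3, Gamma=3, Delta=10, Epsilon=2, Zeta=3

The standard divisor is 198012/24 ≈ 8250.5.
Standard quotas: Alpha 2.6131, Beta 2.8317, Gamma 2.6358, Delta 10.5971, Epsilon 2.0794, Zeta 3.2430.
Lower quotas: Alpha 2, Beta 2, Gamma 2, Delta 10, Epsilon 2, Zeta 3 (sum 21, leaving 3 seats).
Remainders in descending order: Beta 0.8317, Gamma 0.6358, Alpha 0.6131, Delta 0.5971, Zeta 0.2430, Epsilon 0.0794.
The surplus seats go to Beta, Gamma, Alpha.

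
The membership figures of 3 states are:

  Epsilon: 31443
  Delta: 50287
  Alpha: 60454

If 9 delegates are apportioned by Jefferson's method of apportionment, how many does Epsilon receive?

2

Standard divisor 142184/9 ≈ 15798.222; standard quotas: Epsilon 1.990, Delta 3.183, Alpha 3.827.
Rounding down gives 1, 3, 3 = 7 seats, so the divisor must be adjusted.
With modified divisor 13800: modified quotas Epsilon 2.278, Delta 3.644, Alpha 4.381.
Rounding down: Epsilon 2, Delta 3, Alpha 4 (total 9).
Epsilon receives 2.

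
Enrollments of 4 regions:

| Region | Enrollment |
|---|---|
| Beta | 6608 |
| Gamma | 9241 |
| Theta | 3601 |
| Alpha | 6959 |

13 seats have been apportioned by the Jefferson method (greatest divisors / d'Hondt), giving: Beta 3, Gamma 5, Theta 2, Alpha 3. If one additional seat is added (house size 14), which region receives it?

Priority for the next seat is population ÷ (current seats + 1).
Priorities: Beta 1652.000, Gamma 1540.167, Theta 1200.333, Alpha 1739.750.
Highest priority: Alpha.

Alpha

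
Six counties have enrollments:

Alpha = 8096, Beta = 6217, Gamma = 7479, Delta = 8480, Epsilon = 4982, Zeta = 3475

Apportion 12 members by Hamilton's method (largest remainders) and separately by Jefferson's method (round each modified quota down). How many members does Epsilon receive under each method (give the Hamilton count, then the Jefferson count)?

2 and 1

Hamilton: Alpha 2, Beta 2, Gamma 2, Delta 3, Epsilon 2, Zeta 1.
Jefferson: Alpha 3, Beta 2, Gamma 2, Delta 3, Epsilon 1, Zeta 1.
Epsilon gets 2 under Hamilton and 1 under Jefferson.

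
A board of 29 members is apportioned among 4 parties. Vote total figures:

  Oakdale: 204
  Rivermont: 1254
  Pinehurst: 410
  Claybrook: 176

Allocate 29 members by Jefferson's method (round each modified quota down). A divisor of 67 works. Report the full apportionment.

With modified divisor 67: modified quotas Oakdale 3.045, Rivermont 18.716, Pinehurst 6.119, Claybrook 2.627.
Rounding down: Oakdale 3, Rivermont 18, Pinehurst 6, Claybrook 2 (total 29).

Oakdale 3, Rivermont 18, Pinehurst 6, Claybrook 2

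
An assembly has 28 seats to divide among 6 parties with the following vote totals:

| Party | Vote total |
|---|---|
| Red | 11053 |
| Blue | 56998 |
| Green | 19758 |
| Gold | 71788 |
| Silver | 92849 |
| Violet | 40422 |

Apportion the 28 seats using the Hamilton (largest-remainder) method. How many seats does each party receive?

Red: 1, Blue: 5, Green: 2, Gold: 7, Silver: 9, Violet: 4

Total 292868; standard divisor 292868/28 ≈ 10459.571.
Standard quotas: Red 1.0567, Blue 5.4494, Green 1.8890, Gold 6.8634, Silver 8.8769, Violet 3.8646.
Lower quotas: Red 1, Blue 5, Green 1, Gold 6, Silver 8, Violet 3 (sum 24, leaving 4 seats).
Remainders in descending order: Green 0.8890, Silver 0.8769, Violet 0.8646, Gold 0.8634, Blue 0.4494, Red 0.0567.
The surplus seats go to Green, Silver, Violet, Gold.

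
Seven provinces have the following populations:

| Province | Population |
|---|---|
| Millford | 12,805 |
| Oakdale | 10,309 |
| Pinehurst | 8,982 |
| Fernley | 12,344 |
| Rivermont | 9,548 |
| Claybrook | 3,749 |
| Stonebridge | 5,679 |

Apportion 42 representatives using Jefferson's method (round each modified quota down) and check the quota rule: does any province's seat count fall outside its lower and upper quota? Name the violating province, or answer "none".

none

Standard quotas: Millford 8.481, Oakdale 6.828, Pinehurst 5.949, Fernley 8.175, Rivermont 6.324, Claybrook 2.483, Stonebridge 3.761.
Jefferson allocation: Millford 9, Oakdale 7, Pinehurst 6, Fernley 8, Rivermont 6, Claybrook 2, Stonebridge 4.
Every allocation lies between the lower and upper quota.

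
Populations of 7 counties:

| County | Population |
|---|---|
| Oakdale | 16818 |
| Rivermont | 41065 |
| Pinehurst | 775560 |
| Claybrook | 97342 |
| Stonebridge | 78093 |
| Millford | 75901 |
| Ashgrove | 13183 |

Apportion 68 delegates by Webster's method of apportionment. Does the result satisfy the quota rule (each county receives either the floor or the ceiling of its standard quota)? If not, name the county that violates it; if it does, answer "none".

Pinehurst

Standard quotas: Oakdale 1.042, Rivermont 2.543, Pinehurst 48.033, Claybrook 6.029, Stonebridge 4.837, Millford 4.701, Ashgrove 0.816.
Webster allocation: Oakdale 1, Rivermont 3, Pinehurst 47, Claybrook 6, Stonebridge 5, Millford 5, Ashgrove 1.
Pinehurst has quota 48.033 (lower 48, upper 49) but receives 47 — outside the quota interval.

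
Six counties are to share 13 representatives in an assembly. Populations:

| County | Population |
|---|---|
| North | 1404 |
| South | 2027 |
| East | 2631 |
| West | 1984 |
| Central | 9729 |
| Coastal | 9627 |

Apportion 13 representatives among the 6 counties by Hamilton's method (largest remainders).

North=1, South=1, East=1, West=1, Central=5, Coastal=4

The standard divisor is 27402/13 ≈ 2107.846.
Standard quotas: North 0.6661, South 0.9616, East 1.2482, West 0.9412, Central 4.6156, Coastal 4.5672.
Lower quotas: North 0, South 0, East 1, West 0, Central 4, Coastal 4 (sum 9, leaving 4 seats).
Remainders in descending order: South 0.9616, West 0.9412, North 0.6661, Central 0.6156, Coastal 0.5672, East 0.2482.
The surplus seats go to South, West, North, Central.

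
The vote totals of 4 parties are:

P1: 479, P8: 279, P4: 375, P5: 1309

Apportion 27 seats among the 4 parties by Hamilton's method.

Total 2442; standard divisor 2442/27 ≈ 90.444.
Standard quotas: P1 5.296, P8 3.085, P4 4.146, P5 14.473.
Lower quotas: P1 5, P8 3, P4 4, P5 14 (sum 26, leaving 1 seat).
Remainders in descending order: P5 0.473, P1 0.296, P4 0.146, P8 0.085.
Largest remainder: P5 receives the extra seat.

P1: 5, P8: 3, P4: 4, P5: 15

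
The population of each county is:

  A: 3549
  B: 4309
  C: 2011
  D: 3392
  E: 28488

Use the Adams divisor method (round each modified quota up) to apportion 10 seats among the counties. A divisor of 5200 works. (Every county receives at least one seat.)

With modified divisor 5200: modified quotas A 0.682, B 0.829, C 0.387, D 0.652, E 5.478.
Rounding up: A 1, B 1, C 1, D 1, E 6 (total 10).

A 1; B 1; C 1; D 1; E 6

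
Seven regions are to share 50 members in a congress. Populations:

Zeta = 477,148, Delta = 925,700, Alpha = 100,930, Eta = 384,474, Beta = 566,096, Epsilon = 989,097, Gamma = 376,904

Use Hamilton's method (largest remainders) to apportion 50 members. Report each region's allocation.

Zeta=6, Delta=12, Alpha=1, Eta=5, Beta=8, Epsilon=13, Gamma=5

The standard divisor is 3820349/50 ≈ 76406.98.
Standard quotas: Zeta 6.2448, Delta 12.1154, Alpha 1.3210, Eta 5.0319, Beta 7.4090, Epsilon 12.9451, Gamma 4.9328.
Lower quotas: Zeta 6, Delta 12, Alpha 1, Eta 5, Beta 7, Epsilon 12, Gamma 4 (sum 47, leaving 3 seats).
Remainders in descending order: Epsilon 0.9451, Gamma 0.9328, Beta 0.4090, Alpha 0.3210, Zeta 0.2448, Delta 0.1154, Eta 0.0319.
The surplus seats go to Epsilon, Gamma, Beta.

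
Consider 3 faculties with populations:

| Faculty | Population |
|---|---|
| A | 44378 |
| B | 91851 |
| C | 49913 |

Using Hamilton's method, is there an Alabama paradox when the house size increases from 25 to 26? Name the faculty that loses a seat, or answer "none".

At 25 seats: A 6, B 12, C 7.
At 26 seats: A 6, B 13, C 7.
No faculty's allocation decreased.

none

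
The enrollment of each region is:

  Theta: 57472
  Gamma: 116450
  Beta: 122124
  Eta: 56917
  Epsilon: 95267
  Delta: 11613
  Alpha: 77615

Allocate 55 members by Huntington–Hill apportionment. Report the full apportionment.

Theta=6; Gamma=12; Beta=12; Eta=6; Epsilon=10; Delta=1; Alpha=8

With divisor 9910: modified quotas Theta 5.799, Gamma 11.751, Beta 12.323, Eta 5.743, Epsilon 9.613, Delta 1.172, Alpha 7.832.
Geometric-mean thresholds: Theta √(5·6)=5.477, Gamma √(11·12)=11.489, Beta √(12·13)=12.490, Eta √(5·6)=5.477, Epsilon √(9·10)=9.487, Delta √(1·2)=1.414, Alpha √(7·8)=7.483.
Each quota rounded against its threshold gives Theta 6, Gamma 12, Beta 12, Eta 6, Epsilon 10, Delta 1, Alpha 8 (total 55).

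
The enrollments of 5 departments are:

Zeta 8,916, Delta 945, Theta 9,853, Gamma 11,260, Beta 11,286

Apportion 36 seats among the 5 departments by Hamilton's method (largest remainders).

Standard divisor: 42260 ÷ 36 ≈ 1173.889.
Standard quotas: Zeta 7.5953, Delta 0.8050, Theta 8.3935, Gamma 9.5920, Beta 9.6142.
Lower quotas: Zeta 7, Delta 0, Theta 8, Gamma 9, Beta 9 (sum 33, leaving 3 seats).
Remainders in descending order: Delta 0.8050, Beta 0.6142, Zeta 0.5953, Gamma 0.5920, Theta 0.3935.
The surplus seats go to Delta, Beta, Zeta.

Zeta 8; Delta 1; Theta 8; Gamma 9; Beta 10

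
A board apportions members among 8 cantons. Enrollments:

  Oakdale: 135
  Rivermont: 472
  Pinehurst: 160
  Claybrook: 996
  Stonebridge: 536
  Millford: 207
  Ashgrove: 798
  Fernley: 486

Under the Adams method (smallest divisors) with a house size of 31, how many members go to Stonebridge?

4

Standard divisor 3790/31 ≈ 122.258; standard quotas: Oakdale 1.104, Rivermont 3.861, Pinehurst 1.309, Claybrook 8.147, Stonebridge 4.384, Millford 1.693, Ashgrove 6.527, Fernley 3.975.
Rounding up gives 2, 4, 2, 9, 5, 2, 7, 4 = 35 seats, so the divisor must be adjusted.
With modified divisor 140: modified quotas Oakdale 0.964, Rivermont 3.371, Pinehurst 1.143, Claybrook 7.114, Stonebridge 3.829, Millford 1.479, Ashgrove 5.700, Fernley 3.471.
Rounding up: Oakdale 1, Rivermont 4, Pinehurst 2, Claybrook 8, Stonebridge 4, Millford 2, Ashgrove 6, Fernley 4 (total 31).
Stonebridge receives 4.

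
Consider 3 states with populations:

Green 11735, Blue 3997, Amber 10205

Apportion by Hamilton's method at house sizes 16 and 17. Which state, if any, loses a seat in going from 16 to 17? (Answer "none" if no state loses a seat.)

Blue

At 16 seats: Green 7, Blue 3, Amber 6.
At 17 seats: Green 8, Blue 2, Amber 7.
Blue drops from 3 to 2.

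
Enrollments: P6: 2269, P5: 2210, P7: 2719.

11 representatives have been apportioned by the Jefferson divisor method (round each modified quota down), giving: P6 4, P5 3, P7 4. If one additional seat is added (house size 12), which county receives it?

P5

Priority for the next seat is population ÷ (current seats + 1).
Priorities: P6 453.800, P5 552.500, P7 543.800.
Highest priority: P5.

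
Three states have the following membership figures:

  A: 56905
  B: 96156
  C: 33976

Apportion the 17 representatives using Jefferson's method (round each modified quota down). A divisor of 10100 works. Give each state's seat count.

With modified divisor 10100: modified quotas A 5.634, B 9.520, C 3.364.
Rounding down: A 5, B 9, C 3 (total 17).

A 5; B 9; C 3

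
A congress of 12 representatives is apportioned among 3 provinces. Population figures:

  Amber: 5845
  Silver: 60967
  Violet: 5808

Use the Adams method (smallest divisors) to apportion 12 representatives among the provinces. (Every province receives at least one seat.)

Standard divisor 72620/12 ≈ 6051.667; standard quotas: Amber 0.966, Silver 10.074, Violet 0.960.
Rounding up gives 1, 11, 1 = 13 seats, so the divisor must be adjusted.
With modified divisor 6400: modified quotas Amber 0.913, Silver 9.526, Violet 0.907.
Rounding up: Amber 1, Silver 10, Violet 1 (total 12).

Amber 1, Silver 10, Violet 1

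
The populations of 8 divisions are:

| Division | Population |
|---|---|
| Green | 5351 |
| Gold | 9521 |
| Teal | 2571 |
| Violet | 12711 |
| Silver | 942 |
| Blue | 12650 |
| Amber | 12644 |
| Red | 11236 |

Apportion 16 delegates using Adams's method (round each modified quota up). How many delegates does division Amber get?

Standard divisor 67626/16 ≈ 4226.625; standard quotas: Green 1.266, Gold 2.253, Teal 0.608, Violet 3.007, Silver 0.223, Blue 2.993, Amber 2.992, Red 2.658.
Rounding up gives 2, 3, 1, 4, 1, 3, 3, 3 = 20 seats, so the divisor must be adjusted.
With modified divisor 6000: modified quotas Green 0.892, Gold 1.587, Teal 0.428, Violet 2.119, Silver 0.157, Blue 2.108, Amber 2.107, Red 1.873.
Rounding up: Green 1, Gold 2, Teal 1, Violet 3, Silver 1, Blue 3, Amber 3, Red 2 (total 16).
Amber receives 3.

3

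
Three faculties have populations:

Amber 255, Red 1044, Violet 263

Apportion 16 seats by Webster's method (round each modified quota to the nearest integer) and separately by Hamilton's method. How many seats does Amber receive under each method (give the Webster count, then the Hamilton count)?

3 and 2

Webster: Amber 3, Red 10, Violet 3.
Hamilton: Amber 2, Red 11, Violet 3.
Amber gets 3 under Webster and 2 under Hamilton.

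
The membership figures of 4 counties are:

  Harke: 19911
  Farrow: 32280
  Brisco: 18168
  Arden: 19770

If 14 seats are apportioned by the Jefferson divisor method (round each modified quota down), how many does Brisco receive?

3

Standard divisor 90129/14 ≈ 6437.786; standard quotas: Harke 3.093, Farrow 5.014, Brisco 2.822, Arden 3.071.
Rounding down gives 3, 5, 2, 3 = 13 seats, so the divisor must be adjusted.
With modified divisor 5700: modified quotas Harke 3.493, Farrow 5.663, Brisco 3.187, Arden 3.468.
Rounding down: Harke 3, Farrow 5, Brisco 3, Arden 3 (total 14).
Brisco receives 3.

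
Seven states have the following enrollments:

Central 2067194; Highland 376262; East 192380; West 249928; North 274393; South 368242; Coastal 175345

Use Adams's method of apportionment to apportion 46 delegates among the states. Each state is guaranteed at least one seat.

Standard divisor 3703744/46 ≈ 80516.174; standard quotas: Central 25.674, Highland 4.673, East 2.389, West 3.104, North 3.408, South 4.574, Coastal 2.178.
Rounding up gives 26, 5, 3, 4, 4, 5, 3 = 50 seats, so the divisor must be adjusted.
With modified divisor 88800: modified quotas Central 23.279, Highland 4.237, East 2.166, West 2.815, North 3.090, South 4.147, Coastal 1.975.
Rounding up: Central 24, Highland 5, East 3, West 3, North 4, South 5, Coastal 2 (total 46).

Central: 24; Highland: 5; East: 3; West: 3; North: 4; South: 5; Coastal: 2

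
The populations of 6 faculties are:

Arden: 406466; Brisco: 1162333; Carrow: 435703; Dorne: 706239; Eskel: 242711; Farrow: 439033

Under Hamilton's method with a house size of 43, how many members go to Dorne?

Total 3392485; standard divisor 3392485/43 = 78895.
Standard quotas: Arden 5.1520, Brisco 14.7327, Carrow 5.5226, Dorne 8.9516, Eskel 3.0764, Farrow 5.5648.
Lower quotas: Arden 5, Brisco 14, Carrow 5, Dorne 8, Eskel 3, Farrow 5 (sum 40, leaving 3 seats).
Remainders in descending order: Dorne 0.9516, Brisco 0.7327, Farrow 0.5648, Carrow 0.5226, Arden 0.1520, Eskel 0.0764.
The surplus seats go to Dorne, Brisco, Farrow.
Dorne receives 9.

9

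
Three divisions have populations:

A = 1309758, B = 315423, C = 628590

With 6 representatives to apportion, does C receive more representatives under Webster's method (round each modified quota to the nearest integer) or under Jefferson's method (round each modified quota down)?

Webster: A 3, B 1, C 2.
Jefferson: A 4, B 1, C 1.
C gets 2 under Webster and 1 under Jefferson.

Webster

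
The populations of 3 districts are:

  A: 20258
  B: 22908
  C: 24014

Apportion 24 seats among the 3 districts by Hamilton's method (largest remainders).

A 7, B 8, C 9

Total 67180; standard divisor 67180/24 ≈ 2799.167.
Standard quotas: A 7.2372, B 8.1839, C 8.5790.
Lower quotas: A 7, B 8, C 8 (sum 23, leaving 1 seat).
Remainders in descending order: C 0.5790, A 0.2372, B 0.1839.
Largest remainder: C receives the extra seat.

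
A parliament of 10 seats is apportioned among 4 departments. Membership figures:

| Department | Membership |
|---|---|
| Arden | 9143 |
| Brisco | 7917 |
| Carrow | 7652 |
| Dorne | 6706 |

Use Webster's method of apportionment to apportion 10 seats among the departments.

Arden 3, Brisco 3, Carrow 2, Dorne 2

Standard divisor 31418/10 ≈ 3141.8; standard quotas: Arden 2.910, Brisco 2.520, Carrow 2.436, Dorne 2.134.
Rounding to the nearest integer gives Arden 3, Brisco 3, Carrow 2, Dorne 2 — total 10, matching the house size, so no adjustment is needed.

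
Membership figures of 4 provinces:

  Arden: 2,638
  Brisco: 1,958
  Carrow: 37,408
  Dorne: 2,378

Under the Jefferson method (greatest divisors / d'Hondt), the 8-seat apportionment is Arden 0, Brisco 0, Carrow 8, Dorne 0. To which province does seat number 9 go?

Carrow

Priority for the next seat is population ÷ (current seats + 1).
Priorities: Arden 2638.000, Brisco 1958.000, Carrow 4156.444, Dorne 2378.000.
Highest priority: Carrow.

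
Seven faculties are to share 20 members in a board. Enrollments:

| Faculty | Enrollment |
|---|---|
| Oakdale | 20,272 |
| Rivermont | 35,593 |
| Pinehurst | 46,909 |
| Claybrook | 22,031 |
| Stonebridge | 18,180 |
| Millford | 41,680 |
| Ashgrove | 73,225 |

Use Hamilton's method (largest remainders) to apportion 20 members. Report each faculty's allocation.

Standard divisor: 257890 ÷ 20 ≈ 12894.5.
Standard quotas: Oakdale 1.5721, Rivermont 2.7603, Pinehurst 3.6379, Claybrook 1.7086, Stonebridge 1.4099, Millford 3.2324, Ashgrove 5.6788.
Lower quotas: Oakdale 1, Rivermont 2, Pinehurst 3, Claybrook 1, Stonebridge 1, Millford 3, Ashgrove 5 (sum 16, leaving 4 seats).
Remainders in descending order: Rivermont 0.7603, Claybrook 0.7086, Ashgrove 0.6788, Pinehurst 0.6379, Oakdale 0.5721, Stonebridge 0.4099, Millford 0.2324.
Largest remainders: Rivermont, Claybrook, Ashgrove, Pinehurst receive the extra seats.

Oakdale 1, Rivermont 3, Pinehurst 4, Claybrook 2, Stonebridge 1, Millford 3, Ashgrove 6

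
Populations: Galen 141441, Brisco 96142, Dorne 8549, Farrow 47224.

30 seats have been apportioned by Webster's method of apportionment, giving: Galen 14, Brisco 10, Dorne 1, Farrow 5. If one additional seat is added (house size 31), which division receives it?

Galen

Priority for the next seat is population ÷ (current seats + 0.5).
Priorities: Galen 9754.552, Brisco 9156.381, Dorne 5699.333, Farrow 8586.182.
Highest priority: Galen.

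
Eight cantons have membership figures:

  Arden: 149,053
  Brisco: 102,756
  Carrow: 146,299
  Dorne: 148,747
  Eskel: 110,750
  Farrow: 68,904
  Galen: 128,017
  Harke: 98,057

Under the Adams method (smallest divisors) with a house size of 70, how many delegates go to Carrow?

Standard divisor 952583/70 ≈ 13608.329; standard quotas: Arden 10.953, Brisco 7.551, Carrow 10.751, Dorne 10.931, Eskel 8.138, Farrow 5.063, Galen 9.407, Harke 7.206.
Rounding up gives 11, 8, 11, 11, 9, 6, 10, 8 = 74 seats, so the divisor must be adjusted.
With modified divisor 14400: modified quotas Arden 10.351, Brisco 7.136, Carrow 10.160, Dorne 10.330, Eskel 7.691, Farrow 4.785, Galen 8.890, Harke 6.810.
Rounding up: Arden 11, Brisco 8, Carrow 11, Dorne 11, Eskel 8, Farrow 5, Galen 9, Harke 7 (total 70).
Carrow receives 11.

11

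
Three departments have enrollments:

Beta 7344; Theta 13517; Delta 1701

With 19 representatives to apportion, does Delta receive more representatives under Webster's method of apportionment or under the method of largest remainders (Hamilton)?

Hamilton

Webster: Beta 6, Theta 12, Delta 1.
Hamilton: Beta 6, Theta 11, Delta 2.
Delta gets 1 under Webster and 2 under Hamilton.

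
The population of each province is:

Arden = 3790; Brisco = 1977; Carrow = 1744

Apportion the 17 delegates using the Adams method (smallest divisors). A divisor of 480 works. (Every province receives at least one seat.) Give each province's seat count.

Arden 8, Brisco 5, Carrow 4

With modified divisor 480: modified quotas Arden 7.896, Brisco 4.119, Carrow 3.633.
Rounding up: Arden 8, Brisco 5, Carrow 4 (total 17).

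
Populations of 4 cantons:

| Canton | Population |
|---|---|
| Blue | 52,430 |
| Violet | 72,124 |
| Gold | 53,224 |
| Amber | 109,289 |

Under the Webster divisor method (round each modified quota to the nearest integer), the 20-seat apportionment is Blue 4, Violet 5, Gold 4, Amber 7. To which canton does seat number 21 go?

Priority for the next seat is population ÷ (current seats + 0.5).
Priorities: Blue 11651.111, Violet 13113.455, Gold 11827.556, Amber 14571.867.
Highest priority: Amber.

Amber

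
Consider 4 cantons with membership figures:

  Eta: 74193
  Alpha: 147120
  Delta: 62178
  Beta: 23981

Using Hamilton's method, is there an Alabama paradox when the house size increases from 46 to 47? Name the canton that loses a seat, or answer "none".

At 46 seats: Eta 11, Alpha 22, Delta 9, Beta 4.
At 47 seats: Eta 11, Alpha 22, Delta 10, Beta 4.
No canton's allocation decreased.

none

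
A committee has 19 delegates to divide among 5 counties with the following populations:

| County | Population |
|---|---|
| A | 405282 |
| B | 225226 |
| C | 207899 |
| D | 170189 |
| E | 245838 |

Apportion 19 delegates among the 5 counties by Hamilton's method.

A 6; B 3; C 3; D 3; E 4

Standard divisor: 1254434 ÷ 19 ≈ 66022.842.
Standard quotas: A 6.1385, B 3.4113, C 3.1489, D 2.5777, E 3.7235.
Lower quotas: A 6, B 3, C 3, D 2, E 3 (sum 17, leaving 2 seats).
Remainders in descending order: E 0.7235, D 0.5777, B 0.4113, C 0.1489, A 0.1385.
The surplus seats go to E, D.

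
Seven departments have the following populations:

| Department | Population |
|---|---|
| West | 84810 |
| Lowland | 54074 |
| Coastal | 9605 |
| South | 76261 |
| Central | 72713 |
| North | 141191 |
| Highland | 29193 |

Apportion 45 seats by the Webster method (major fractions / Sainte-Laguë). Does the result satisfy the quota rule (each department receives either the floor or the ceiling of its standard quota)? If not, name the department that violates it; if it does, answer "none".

none

Standard quotas: West 8.157, Lowland 5.201, Coastal 0.924, South 7.335, Central 6.994, North 13.580, Highland 2.808.
Webster allocation: West 8, Lowland 5, Coastal 1, South 7, Central 7, North 14, Highland 3.
Every allocation lies between the lower and upper quota.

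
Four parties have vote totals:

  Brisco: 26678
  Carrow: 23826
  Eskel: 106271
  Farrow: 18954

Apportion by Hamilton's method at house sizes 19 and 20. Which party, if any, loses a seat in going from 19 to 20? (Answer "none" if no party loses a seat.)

At 19 seats: Brisco 3, Carrow 3, Eskel 11, Farrow 2.
At 20 seats: Brisco 3, Carrow 3, Eskel 12, Farrow 2.
No party's allocation decreased.

none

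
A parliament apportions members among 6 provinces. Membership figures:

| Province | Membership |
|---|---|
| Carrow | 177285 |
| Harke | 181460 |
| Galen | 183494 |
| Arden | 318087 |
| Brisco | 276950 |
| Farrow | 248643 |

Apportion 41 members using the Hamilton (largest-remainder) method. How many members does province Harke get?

5

Standard divisor: 1385919 ÷ 41 ≈ 33802.902.
Standard quotas: Carrow 5.2447, Harke 5.3682, Galen 5.4284, Arden 9.4100, Brisco 8.1931, Farrow 7.3557.
Lower quotas: Carrow 5, Harke 5, Galen 5, Arden 9, Brisco 8, Farrow 7 (sum 39, leaving 2 seats).
Remainders in descending order: Galen 0.4284, Arden 0.4100, Harke 0.3682, Farrow 0.3557, Carrow 0.2447, Brisco 0.1931.
Largest remainders: Galen, Arden receive the extra seats.
Harke receives 5.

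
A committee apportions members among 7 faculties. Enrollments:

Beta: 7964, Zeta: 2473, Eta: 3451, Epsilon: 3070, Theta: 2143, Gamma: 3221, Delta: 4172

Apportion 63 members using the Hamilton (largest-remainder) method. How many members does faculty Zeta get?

Standard divisor: 26494 ÷ 63 ≈ 420.54.
Standard quotas: Beta 18.9376, Zeta 5.8805, Eta 8.2061, Epsilon 7.3001, Theta 5.0958, Gamma 7.6592, Delta 9.9206.
Lower quotas: Beta 18, Zeta 5, Eta 8, Epsilon 7, Theta 5, Gamma 7, Delta 9 (sum 59, leaving 4 seats).
Remainders in descending order: Beta 0.9376, Delta 0.9206, Zeta 0.8805, Gamma 0.6592, Epsilon 0.3001, Eta 0.2061, Theta 0.0958.
The surplus seats go to Beta, Delta, Zeta, Gamma.
Zeta receives 6.

6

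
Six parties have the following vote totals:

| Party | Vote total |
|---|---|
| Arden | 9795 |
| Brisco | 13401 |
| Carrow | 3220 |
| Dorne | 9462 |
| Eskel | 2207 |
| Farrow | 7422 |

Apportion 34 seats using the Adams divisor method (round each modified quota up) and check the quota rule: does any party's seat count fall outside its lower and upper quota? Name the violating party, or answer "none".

none

Standard quotas: Arden 7.318, Brisco 10.012, Carrow 2.406, Dorne 7.069, Eskel 1.649, Farrow 5.545.
Adams allocation: Arden 7, Brisco 10, Carrow 3, Dorne 7, Eskel 2, Farrow 5.
Every allocation lies between the lower and upper quota.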